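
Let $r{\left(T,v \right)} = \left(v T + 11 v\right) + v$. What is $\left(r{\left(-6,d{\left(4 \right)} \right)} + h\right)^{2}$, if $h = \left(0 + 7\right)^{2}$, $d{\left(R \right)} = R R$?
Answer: $21025$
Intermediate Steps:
$d{\left(R \right)} = R^{2}$
$r{\left(T,v \right)} = 12 v + T v$ ($r{\left(T,v \right)} = \left(T v + 11 v\right) + v = \left(11 v + T v\right) + v = 12 v + T v$)
$h = 49$ ($h = 7^{2} = 49$)
$\left(r{\left(-6,d{\left(4 \right)} \right)} + h\right)^{2} = \left(4^{2} \left(12 - 6\right) + 49\right)^{2} = \left(16 \cdot 6 + 49\right)^{2} = \left(96 + 49\right)^{2} = 145^{2} = 21025$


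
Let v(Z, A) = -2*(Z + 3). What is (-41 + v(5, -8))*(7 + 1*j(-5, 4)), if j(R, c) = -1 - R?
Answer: -627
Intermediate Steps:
v(Z, A) = -6 - 2*Z (v(Z, A) = -2*(3 + Z) = -6 - 2*Z)
(-41 + v(5, -8))*(7 + 1*j(-5, 4)) = (-41 + (-6 - 2*5))*(7 + 1*(-1 - 1*(-5))) = (-41 + (-6 - 10))*(7 + 1*(-1 + 5)) = (-41 - 16)*(7 + 1*4) = -57*(7 + 4) = -57*11 = -627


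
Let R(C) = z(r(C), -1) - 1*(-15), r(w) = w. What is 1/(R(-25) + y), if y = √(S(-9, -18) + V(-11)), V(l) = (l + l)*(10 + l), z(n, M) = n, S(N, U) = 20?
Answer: -5/29 - √42/58 ≈ -0.28415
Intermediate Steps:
V(l) = 2*l*(10 + l) (V(l) = (2*l)*(10 + l) = 2*l*(10 + l))
R(C) = 15 + C (R(C) = C - 1*(-15) = C + 15 = 15 + C)
y = √42 (y = √(20 + 2*(-11)*(10 - 11)) = √(20 + 2*(-11)*(-1)) = √(20 + 22) = √42 ≈ 6.4807)
1/(R(-25) + y) = 1/((15 - 25) + √42) = 1/(-10 + √42)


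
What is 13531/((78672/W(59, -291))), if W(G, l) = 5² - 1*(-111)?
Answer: 230027/9834 ≈ 23.391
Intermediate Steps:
W(G, l) = 136 (W(G, l) = 25 + 111 = 136)
13531/((78672/W(59, -291))) = 13531/((78672/136)) = 13531/((78672*(1/136))) = 13531/(9834/17) = 13531*(17/9834) = 230027/9834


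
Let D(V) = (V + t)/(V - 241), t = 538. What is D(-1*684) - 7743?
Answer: -7162129/925 ≈ -7742.8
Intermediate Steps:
D(V) = (538 + V)/(-241 + V) (D(V) = (V + 538)/(V - 241) = (538 + V)/(-241 + V))
D(-1*684) - 7743 = (538 - 1*684)/(-241 - 1*684) - 7743 = (538 - 684)/(-241 - 684) - 7743 = -146/(-925) - 7743 = -1/925*(-146) - 7743 = 146/925 - 7743 = -7162129/925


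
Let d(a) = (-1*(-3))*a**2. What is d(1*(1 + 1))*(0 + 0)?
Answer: 0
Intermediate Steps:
d(a) = 3*a**2
d(1*(1 + 1))*(0 + 0) = (3*(1*(1 + 1))**2)*(0 + 0) = (3*(1*2)**2)*0 = (3*2**2)*0 = (3*4)*0 = 12*0 = 0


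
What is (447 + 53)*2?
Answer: 1000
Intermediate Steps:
(447 + 53)*2 = 500*2 = 1000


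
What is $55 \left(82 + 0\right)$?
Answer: $4510$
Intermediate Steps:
$55 \left(82 + 0\right) = 55 \cdot 82 = 4510$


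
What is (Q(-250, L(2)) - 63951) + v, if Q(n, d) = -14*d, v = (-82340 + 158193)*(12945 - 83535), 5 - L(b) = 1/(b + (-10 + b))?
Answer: -16063581880/3 ≈ -5.3545e+9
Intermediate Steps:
L(b) = 5 - 1/(-10 + 2*b) (L(b) = 5 - 1/(b + (-10 + b)) = 5 - 1/(-10 + 2*b))
v = -5354463270 (v = 75853*(-70590) = -5354463270)
(Q(-250, L(2)) - 63951) + v = (-7*(-51 + 10*2)/(-5 + 2) - 63951) - 5354463270 = (-7*(-51 + 20)/(-3) - 63951) - 5354463270 = (-7*(-1)*(-31)/3 - 63951) - 5354463270 = (-14*31/6 - 63951) - 5354463270 = (-217/3 - 63951) - 5354463270 = -192070/3 - 5354463270 = -16063581880/3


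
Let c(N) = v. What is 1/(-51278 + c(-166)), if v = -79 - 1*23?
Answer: -1/51380 ≈ -1.9463e-5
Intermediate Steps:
v = -102 (v = -79 - 23 = -102)
c(N) = -102
1/(-51278 + c(-166)) = 1/(-51278 - 102) = 1/(-51380) = -1/51380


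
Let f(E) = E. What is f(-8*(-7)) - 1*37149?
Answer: -37093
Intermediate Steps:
f(-8*(-7)) - 1*37149 = -8*(-7) - 1*37149 = 56 - 37149 = -37093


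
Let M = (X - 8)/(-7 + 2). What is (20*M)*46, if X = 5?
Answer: 552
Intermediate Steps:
M = ⅗ (M = (5 - 8)/(-7 + 2) = -3/(-5) = -3*(-⅕) = ⅗ ≈ 0.60000)
(20*M)*46 = (20*(⅗))*46 = 12*46 = 552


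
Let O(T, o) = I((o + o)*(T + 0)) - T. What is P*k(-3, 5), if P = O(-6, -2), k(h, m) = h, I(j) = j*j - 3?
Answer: -1737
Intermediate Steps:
I(j) = -3 + j² (I(j) = j² - 3 = -3 + j²)
O(T, o) = -3 - T + 4*T²*o² (O(T, o) = (-3 + ((o + o)*(T + 0))²) - T = (-3 + ((2*o)*T)²) - T = (-3 + (2*T*o)²) - T = (-3 + 4*T²*o²) - T = -3 - T + 4*T²*o²)
P = 579 (P = -3 - 1*(-6) + 4*(-6)²*(-2)² = -3 + 6 + 4*36*4 = -3 + 6 + 576 = 579)
P*k(-3, 5) = 579*(-3) = -1737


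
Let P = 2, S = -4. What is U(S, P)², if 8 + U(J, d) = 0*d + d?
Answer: 36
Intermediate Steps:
U(J, d) = -8 + d (U(J, d) = -8 + (0*d + d) = -8 + (0 + d) = -8 + d)
U(S, P)² = (-8 + 2)² = (-6)² = 36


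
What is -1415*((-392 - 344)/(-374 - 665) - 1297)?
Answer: 1905788505/1039 ≈ 1.8343e+6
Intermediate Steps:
-1415*((-392 - 344)/(-374 - 665) - 1297) = -1415*(-736/(-1039) - 1297) = -1415*(-736*(-1/1039) - 1297) = -1415*(736/1039 - 1297) = -1415*(-1346847/1039) = 1905788505/1039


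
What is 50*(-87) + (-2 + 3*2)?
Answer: -4346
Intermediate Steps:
50*(-87) + (-2 + 3*2) = -4350 + (-2 + 6) = -4350 + 4 = -4346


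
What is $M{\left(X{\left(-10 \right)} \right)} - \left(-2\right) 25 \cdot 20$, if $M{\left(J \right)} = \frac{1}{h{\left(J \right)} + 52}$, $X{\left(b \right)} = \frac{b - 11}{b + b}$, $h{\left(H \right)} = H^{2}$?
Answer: $\frac{21241400}{21241} \approx 1000.0$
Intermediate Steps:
$X{\left(b \right)} = \frac{-11 + b}{2 b}$
$M{\left(J \right)} = \frac{1}{52 + J^{2}}$ ($M{\left(J \right)} = \frac{1}{J^{2} + 52} = \frac{1}{52 + J^{2}}$)
$M{\left(X{\left(-10 \right)} \right)} - \left(-2\right) 25 \cdot 20 = \frac{1}{52 + \left(\frac{-11 - 10}{2 \left(-10\right)}\right)^{2}} - \left(-2\right) 25 \cdot 20 = \frac{1}{52 + \left(\frac{1}{2} \left(- \frac{1}{10}\right) \left(-21\right)\right)^{2}} - \left(-50\right) 20 = \frac{1}{52 + \left(\frac{21}{20}\right)^{2}} - -1000 = \frac{1}{52 + \frac{441}{400}} + 1000 = \frac{1}{\frac{21241}{400}} + 1000 = \frac{400}{21241} + 1000 = \frac{21241400}{21241}$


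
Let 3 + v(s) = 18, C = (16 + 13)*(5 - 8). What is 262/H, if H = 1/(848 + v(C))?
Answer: 226106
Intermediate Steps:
C = -87 (C = 29*(-3) = -87)
v(s) = 15 (v(s) = -3 + 18 = 15)
H = 1/863 (H = 1/(848 + 15) = 1/863 ≈ 0.0011587)
262/H = 262/(1/863) = 262*863 = 226106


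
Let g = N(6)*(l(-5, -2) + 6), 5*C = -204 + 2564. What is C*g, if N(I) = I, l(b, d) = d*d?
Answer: 28320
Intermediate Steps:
l(b, d) = d²
C = 472 (C = (-204 + 2564)/5 = (⅕)*2360 = 472)
g = 60 (g = 6*((-2)² + 6) = 6*(4 + 6) = 6*10 = 60)
C*g = 472*60 = 28320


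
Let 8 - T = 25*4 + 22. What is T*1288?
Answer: -146832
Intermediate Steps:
T = -114 (T = 8 - (25*4 + 22) = 8 - (100 + 22) = 8 - 1*122 = 8 - 122 = -114)
T*1288 = -114*1288 = -146832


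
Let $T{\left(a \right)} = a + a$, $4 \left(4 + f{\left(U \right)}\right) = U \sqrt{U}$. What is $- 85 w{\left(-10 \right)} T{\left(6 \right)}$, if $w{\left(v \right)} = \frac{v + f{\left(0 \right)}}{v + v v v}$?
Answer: $- \frac{1428}{101} \approx -14.139$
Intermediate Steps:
$f{\left(U \right)} = -4 + \frac{U^{\frac{3}{2}}}{4}$ ($f{\left(U \right)} = -4 + \frac{U \sqrt{U}}{4} = -4 + \frac{U^{\frac{3}{2}}}{4}$)
$w{\left(v \right)} = \frac{-4 + v}{v + v^{3}}$ ($w{\left(v \right)} = \frac{v - \left(4 - \frac{0^{\frac{3}{2}}}{4}\right)}{v + v v v} = \frac{v + \left(-4 + \frac{1}{4} \cdot 0\right)}{v + v^{2} v} = \frac{v + \left(-4 + 0\right)}{v + v^{3}} = \frac{v - 4}{v + v^{3}} = \frac{-4 + v}{v + v^{3}}$)
$T{\left(a \right)} = 2 a$
$- 85 w{\left(-10 \right)} T{\left(6 \right)} = - 85 \frac{-4 - 10}{-10 + \left(-10\right)^{3}} \cdot 2 \cdot 6 = - 85 \frac{1}{-10 - 1000} \left(-14\right) 12 = - 85 \frac{1}{-1010} \left(-14\right) 12 = - 85 \left(\left(- \frac{1}{1010}\right) \left(-14\right)\right) 12 = \left(-85\right) \frac{7}{505} \cdot 12 = \left(- \frac{119}{101}\right) 12 = - \frac{1428}{101}$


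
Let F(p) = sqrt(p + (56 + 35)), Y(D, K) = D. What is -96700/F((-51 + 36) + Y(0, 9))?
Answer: -48350*sqrt(19)/19 ≈ -11092.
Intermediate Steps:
F(p) = sqrt(91 + p) (F(p) = sqrt(p + 91) = sqrt(91 + p))
-96700/F((-51 + 36) + Y(0, 9)) = -96700/sqrt(91 + ((-51 + 36) + 0)) = -96700/sqrt(91 + (-15 + 0)) = -96700/sqrt(91 - 15) = -96700*sqrt(19)/38 = -48350*sqrt(19)/19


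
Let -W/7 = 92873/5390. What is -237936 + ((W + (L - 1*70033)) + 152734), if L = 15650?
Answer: -9779393/70 ≈ -1.3971e+5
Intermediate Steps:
W = -8443/70 (W = -650111/5390 = -7*8443/490 = -8443/70 ≈ -120.61)
-237936 + ((W + (L - 1*70033)) + 152734) = -237936 + ((-8443/70 + (15650 - 1*70033)) + 152734) = -237936 + ((-8443/70 + (15650 - 70033)) + 152734) = -237936 + ((-8443/70 - 54383) + 152734) = -237936 + (-3815253/70 + 152734) = -237936 + 6876127/70 = -9779393/70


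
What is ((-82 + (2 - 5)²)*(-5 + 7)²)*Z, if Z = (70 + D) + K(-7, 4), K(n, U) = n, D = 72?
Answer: -39420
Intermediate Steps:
Z = 135 (Z = (70 + 72) - 7 = 142 - 7 = 135)
((-82 + (2 - 5)²)*(-5 + 7)²)*Z = ((-82 + (2 - 5)²)*(-5 + 7)²)*135 = ((-82 + (-3)²)*2²)*135 = ((-82 + 9)*4)*135 = -73*4*135 = -292*135 = -39420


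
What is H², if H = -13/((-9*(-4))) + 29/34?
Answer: 90601/374544 ≈ 0.24190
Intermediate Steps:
H = 301/612 (H = -13/36 + 29*(1/34) = -13*1/36 + 29/34 = -13/36 + 29/34 = 301/612 ≈ 0.49183)
H² = (301/612)² = 90601/374544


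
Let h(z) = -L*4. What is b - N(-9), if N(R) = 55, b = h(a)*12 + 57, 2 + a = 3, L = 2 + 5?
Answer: -334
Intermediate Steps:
L = 7
a = 1 (a = -2 + 3 = 1)
h(z) = -28 (h(z) = -1*7*4 = -7*4 = -28)
b = -279 (b = -28*12 + 57 = -336 + 57 = -279)
b - N(-9) = -279 - 1*55 = -279 - 55 = -334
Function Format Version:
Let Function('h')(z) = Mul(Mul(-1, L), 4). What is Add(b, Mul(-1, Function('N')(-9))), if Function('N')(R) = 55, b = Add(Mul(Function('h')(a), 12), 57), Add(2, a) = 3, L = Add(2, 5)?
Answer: -334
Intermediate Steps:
L = 7
a = 1 (a = Add(-2, 3) = 1)
Function('h')(z) = -28 (Function('h')(z) = Mul(Mul(-1, 7), 4) = Mul(-7, 4) = -28)
b = -279 (b = Add(Mul(-28, 12), 57) = Add(-336, 57) = -279)
Add(b, Mul(-1, Function('N')(-9))) = Add(-279, Mul(-1, 55)) = Add(-279, -55) = -334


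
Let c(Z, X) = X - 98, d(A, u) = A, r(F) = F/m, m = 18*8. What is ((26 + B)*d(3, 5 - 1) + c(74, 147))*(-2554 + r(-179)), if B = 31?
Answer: -20237525/36 ≈ -5.6215e+5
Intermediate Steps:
m = 144
r(F) = F/144
c(Z, X) = -98 + X
((26 + B)*d(3, 5 - 1) + c(74, 147))*(-2554 + r(-179)) = ((26 + 31)*3 + (-98 + 147))*(-2554 + (1/144)*(-179)) = (57*3 + 49)*(-2554 - 179/144) = (171 + 49)*(-367955/144) = 220*(-367955/144) = -20237525/36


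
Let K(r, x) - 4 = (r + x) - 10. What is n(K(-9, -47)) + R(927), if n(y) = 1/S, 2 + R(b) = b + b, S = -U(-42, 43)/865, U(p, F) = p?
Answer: 78649/42 ≈ 1872.6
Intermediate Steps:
K(r, x) = -6 + r + x (K(r, x) = 4 + ((r + x) - 10) = 4 + (-10 + r + x) = -6 + r + x)
S = 42/865 (S = -(-42)/865 = -1*(-42/865) = 42/865 ≈ 0.048555)
R(b) = -2 + 2*b (R(b) = -2 + (b + b) = -2 + 2*b)
n(y) = 865/42 (n(y) = 1/(42/865) = 865/42)
n(K(-9, -47)) + R(927) = 865/42 + (-2 + 2*927) = 865/42 + (-2 + 1854) = 865/42 + 1852 = 78649/42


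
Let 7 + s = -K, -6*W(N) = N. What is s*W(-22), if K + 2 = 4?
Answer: -33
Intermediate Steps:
K = 2 (K = -2 + 4 = 2)
W(N) = -N/6
s = -9 (s = -7 - 1*2 = -7 - 2 = -9)
s*W(-22) = -(-3)*(-22)/2 = -9*11/3 = -33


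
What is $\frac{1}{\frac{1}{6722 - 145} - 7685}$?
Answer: $- \frac{6577}{50544244} \approx -0.00013012$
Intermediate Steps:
$\frac{1}{\frac{1}{6722 - 145} - 7685} = \frac{1}{\frac{1}{6577} - 7685} = \frac{1}{- \frac{50544244}{6577}} = - \frac{6577}{50544244}$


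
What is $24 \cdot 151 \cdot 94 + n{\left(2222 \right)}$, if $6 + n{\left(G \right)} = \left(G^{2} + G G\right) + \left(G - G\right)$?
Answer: $10215218$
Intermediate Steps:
$n{\left(G \right)} = -6 + 2 G^{2}$ ($n{\left(G \right)} = -6 + \left(\left(G^{2} + G G\right) + \left(G - G\right)\right) = -6 + \left(\left(G^{2} + G^{2}\right) + 0\right) = -6 + \left(2 G^{2} + 0\right) = -6 + 2 G^{2}$)
$24 \cdot 151 \cdot 94 + n{\left(2222 \right)} = 24 \cdot 151 \cdot 94 - \left(6 - 2 \cdot 2222^{2}\right) = 3624 \cdot 94 + \left(-6 + 2 \cdot 4937284\right) = 340656 + \left(-6 + 9874568\right) = 340656 + 9874562 = 10215218$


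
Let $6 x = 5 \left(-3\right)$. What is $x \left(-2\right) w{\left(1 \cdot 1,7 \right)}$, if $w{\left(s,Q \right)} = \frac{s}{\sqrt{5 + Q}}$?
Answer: $\frac{5 \sqrt{3}}{6} \approx 1.4434$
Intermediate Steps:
$x = - \frac{5}{2}$ ($x = \frac{5 \left(-3\right)}{6} = \frac{1}{6} \left(-15\right) = - \frac{5}{2} \approx -2.5$)
$w{\left(s,Q \right)} = \frac{s}{\sqrt{5 + Q}}$
$x \left(-2\right) w{\left(1 \cdot 1,7 \right)} = \left(- \frac{5}{2}\right) \left(-2\right) \frac{1 \cdot 1}{\sqrt{5 + 7}} = 5 \cdot 1 \frac{1}{\sqrt{12}} = 5 \cdot 1 \frac{\sqrt{3}}{6} = 5 \frac{\sqrt{3}}{6} = \frac{5 \sqrt{3}}{6}$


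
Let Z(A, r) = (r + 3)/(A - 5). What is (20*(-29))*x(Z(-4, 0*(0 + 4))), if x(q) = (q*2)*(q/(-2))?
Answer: 580/9 ≈ 64.444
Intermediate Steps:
Z(A, r) = (3 + r)/(-5 + A)
x(q) = -q² (x(q) = (2*q)*(q*(-½)) = (2*q)*(-q/2) = -q²)
(20*(-29))*x(Z(-4, 0*(0 + 4))) = (20*(-29))*(-((3 + 0*(0 + 4))/(-5 - 4))²) = -(-580)*((3 + 0*4)/(-9))² = -(-580)*(-(3 + 0)/9)² = -(-580)*(-⅑*3)² = -(-580)*(-⅓)² = -(-580)/9 = -580*(-⅑) = 580/9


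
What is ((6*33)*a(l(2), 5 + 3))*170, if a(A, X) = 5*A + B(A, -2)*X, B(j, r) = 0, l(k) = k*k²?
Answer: 1346400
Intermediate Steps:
l(k) = k³
a(A, X) = 5*A (a(A, X) = 5*A + 0*X = 5*A + 0 = 5*A)
((6*33)*a(l(2), 5 + 3))*170 = ((6*33)*(5*2³))*170 = (198*(5*8))*170 = (198*40)*170 = 7920*170 = 1346400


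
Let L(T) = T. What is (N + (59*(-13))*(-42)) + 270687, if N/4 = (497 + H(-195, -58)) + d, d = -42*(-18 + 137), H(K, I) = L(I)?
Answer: 284665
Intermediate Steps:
H(K, I) = I
d = -4998 (d = -42*119 = -4998)
N = -18236 (N = 4*((497 - 58) - 4998) = 4*(439 - 4998) = 4*(-4559) = -18236)
(N + (59*(-13))*(-42)) + 270687 = (-18236 + (59*(-13))*(-42)) + 270687 = (-18236 - 767*(-42)) + 270687 = (-18236 + 32214) + 270687 = 13978 + 270687 = 284665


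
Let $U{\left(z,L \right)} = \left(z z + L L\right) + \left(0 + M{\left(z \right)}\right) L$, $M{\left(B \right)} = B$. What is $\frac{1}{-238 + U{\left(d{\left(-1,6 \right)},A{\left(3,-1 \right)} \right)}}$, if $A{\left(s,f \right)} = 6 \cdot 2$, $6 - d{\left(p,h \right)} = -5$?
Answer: $\frac{1}{159} \approx 0.0062893$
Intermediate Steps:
$d{\left(p,h \right)} = 11$ ($d{\left(p,h \right)} = 6 - -5 = 6 + 5 = 11$)
$A{\left(s,f \right)} = 12$
$U{\left(z,L \right)} = L^{2} + z^{2} + L z$ ($U{\left(z,L \right)} = \left(z z + L L\right) + \left(0 + z\right) L = \left(z^{2} + L^{2}\right) + z L = \left(L^{2} + z^{2}\right) + L z = L^{2} + z^{2} + L z$)
$\frac{1}{-238 + U{\left(d{\left(-1,6 \right)},A{\left(3,-1 \right)} \right)}} = \frac{1}{-238 + \left(12^{2} + 11^{2} + 12 \cdot 11\right)} = \frac{1}{-238 + \left(144 + 121 + 132\right)} = \frac{1}{-238 + 397} = \frac{1}{159}$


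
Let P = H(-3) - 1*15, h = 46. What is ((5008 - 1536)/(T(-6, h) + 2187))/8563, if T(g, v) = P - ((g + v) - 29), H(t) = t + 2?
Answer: 217/1156005 ≈ 0.00018772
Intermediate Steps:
H(t) = 2 + t
P = -16 (P = (2 - 3) - 1*15 = -1 - 15 = -16)
T(g, v) = 13 - g - v (T(g, v) = -16 - ((g + v) - 29) = -16 - (-29 + g + v) = -16 + (29 - g - v) = 13 - g - v)
((5008 - 1536)/(T(-6, h) + 2187))/8563 = ((5008 - 1536)/((13 - 1*(-6) - 1*46) + 2187))/8563 = (3472/((13 + 6 - 46) + 2187))*(1/8563) = (3472/(-27 + 2187))*(1/8563) = (3472/2160)*(1/8563) = (3472*(1/2160))*(1/8563) = (217/135)*(1/8563) = 217/1156005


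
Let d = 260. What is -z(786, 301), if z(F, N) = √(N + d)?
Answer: -√561 ≈ -23.685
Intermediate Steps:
z(F, N) = √(260 + N) (z(F, N) = √(N + 260) = √(260 + N))
-z(786, 301) = -√(260 + 301) = -√561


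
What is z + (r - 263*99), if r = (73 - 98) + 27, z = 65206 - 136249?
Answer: -97078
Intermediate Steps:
z = -71043
r = 2 (r = -25 + 27 = 2)
z + (r - 263*99) = -71043 + (2 - 263*99) = -71043 + (2 - 26037) = -71043 - 26035 = -97078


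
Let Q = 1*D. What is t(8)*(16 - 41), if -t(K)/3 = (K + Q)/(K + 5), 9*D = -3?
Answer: 575/13 ≈ 44.231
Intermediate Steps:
D = -⅓ (D = (⅑)*(-3) = -⅓ ≈ -0.33333)
Q = -⅓ (Q = 1*(-⅓) = -⅓ ≈ -0.33333)
t(K) = -3*(-⅓ + K)/(5 + K) (t(K) = -3*(K - ⅓)/(K + 5) = -3*(-⅓ + K)/(5 + K))
t(8)*(16 - 41) = ((1 - 3*8)/(5 + 8))*(16 - 41) = ((1 - 24)/13)*(-25) = ((1/13)*(-23))*(-25) = -23/13*(-25) = 575/13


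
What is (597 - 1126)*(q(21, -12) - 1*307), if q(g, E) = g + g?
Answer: 140185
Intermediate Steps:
q(g, E) = 2*g
(597 - 1126)*(q(21, -12) - 1*307) = (597 - 1126)*(2*21 - 1*307) = -529*(42 - 307) = -529*(-265) = 140185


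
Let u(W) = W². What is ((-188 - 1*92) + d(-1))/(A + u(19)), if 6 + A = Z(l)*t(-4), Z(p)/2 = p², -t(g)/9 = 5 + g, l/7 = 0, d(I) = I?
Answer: -281/355 ≈ -0.79155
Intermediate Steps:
l = 0 (l = 7*0 = 0)
t(g) = -45 - 9*g (t(g) = -9*(5 + g) = -45 - 9*g)
Z(p) = 2*p²
A = -6 (A = -6 + (2*0²)*(-45 - 9*(-4)) = -6 + (2*0)*(-45 + 36) = -6 + 0*(-9) = -6 + 0 = -6)
((-188 - 1*92) + d(-1))/(A + u(19)) = ((-188 - 1*92) - 1)/(-6 + 19²) = ((-188 - 92) - 1)/(-6 + 361) = (-280 - 1)/355 = -281*1/355 = -281/355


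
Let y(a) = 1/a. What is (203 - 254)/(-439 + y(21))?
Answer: 1071/9218 ≈ 0.11619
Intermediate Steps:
(203 - 254)/(-439 + y(21)) = (203 - 254)/(-439 + 1/21) = -51/(-439 + 1/21) = -51/(-9218/21) = -51*(-21/9218) = 1071/9218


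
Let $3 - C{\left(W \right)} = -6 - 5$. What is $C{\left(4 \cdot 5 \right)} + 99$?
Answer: $113$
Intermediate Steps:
$C{\left(W \right)} = 14$ ($C{\left(W \right)} = 3 - \left(-6 - 5\right) = 3 - -11 = 3 + 11 = 14$)
$C{\left(4 \cdot 5 \right)} + 99 = 14 + 99 = 113$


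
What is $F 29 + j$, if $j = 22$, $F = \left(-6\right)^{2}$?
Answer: $1066$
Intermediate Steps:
$F = 36$
$F 29 + j = 36 \cdot 29 + 22 = 1044 + 22 = 1066$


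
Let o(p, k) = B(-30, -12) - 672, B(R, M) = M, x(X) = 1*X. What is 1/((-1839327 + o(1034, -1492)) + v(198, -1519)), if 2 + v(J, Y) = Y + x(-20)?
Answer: -1/1841552 ≈ -5.4302e-7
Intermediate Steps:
x(X) = X
v(J, Y) = -22 + Y (v(J, Y) = -2 + (Y - 20) = -2 + (-20 + Y) = -22 + Y)
o(p, k) = -684 (o(p, k) = -12 - 672 = -684)
1/((-1839327 + o(1034, -1492)) + v(198, -1519)) = 1/((-1839327 - 684) + (-22 - 1519)) = 1/(-1840011 - 1541) = 1/(-1841552) = -1/1841552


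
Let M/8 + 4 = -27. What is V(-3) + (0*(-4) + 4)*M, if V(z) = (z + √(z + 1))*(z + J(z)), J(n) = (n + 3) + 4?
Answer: -995 + I*√2 ≈ -995.0 + 1.4142*I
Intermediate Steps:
J(n) = 7 + n (J(n) = (3 + n) + 4 = 7 + n)
M = -248 (M = -32 + 8*(-27) = -32 - 216 = -248)
V(z) = (7 + 2*z)*(z + √(1 + z)) (V(z) = (z + √(z + 1))*(z + (7 + z)) = (z + √(1 + z))*(7 + 2*z) = (7 + 2*z)*(z + √(1 + z)))
V(-3) + (0*(-4) + 4)*M = ((-3)² - 3*√(1 - 3) - 3*(7 - 3) + √(1 - 3)*(7 - 3)) + (0*(-4) + 4)*(-248) = (9 - 3*I*√2 - 3*4 + √(-2)*4) + (0 + 4)*(-248) = (9 - 3*I*√2 - 12 + (I*√2)*4) + 4*(-248) = (9 - 3*I*√2 - 12 + 4*I*√2) - 992 = (-3 + I*√2) - 992 = -995 + I*√2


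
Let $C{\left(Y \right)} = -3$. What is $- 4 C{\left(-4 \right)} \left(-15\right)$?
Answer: $-180$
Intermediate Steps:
$- 4 C{\left(-4 \right)} \left(-15\right) = \left(-4\right) \left(-3\right) \left(-15\right) = 12 \left(-15\right) = -180$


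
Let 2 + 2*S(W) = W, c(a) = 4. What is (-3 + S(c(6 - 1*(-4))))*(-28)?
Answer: 56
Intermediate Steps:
S(W) = -1 + W/2
(-3 + S(c(6 - 1*(-4))))*(-28) = (-3 + (-1 + (1/2)*4))*(-28) = (-3 + (-1 + 2))*(-28) = (-3 + 1)*(-28) = -2*(-28) = 56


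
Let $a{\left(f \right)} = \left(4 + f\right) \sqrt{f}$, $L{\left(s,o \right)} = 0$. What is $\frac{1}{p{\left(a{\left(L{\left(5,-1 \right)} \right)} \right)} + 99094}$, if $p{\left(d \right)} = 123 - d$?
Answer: $\frac{1}{99217} \approx 1.0079 \cdot 10^{-5}$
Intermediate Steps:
$a{\left(f \right)} = \sqrt{f} \left(4 + f\right)$
$\frac{1}{p{\left(a{\left(L{\left(5,-1 \right)} \right)} \right)} + 99094} = \frac{1}{\left(123 - \sqrt{0} \left(4 + 0\right)\right) + 99094} = \frac{1}{\left(123 - 0 \cdot 4\right) + 99094} = \frac{1}{\left(123 - 0\right) + 99094} = \frac{1}{\left(123 + 0\right) + 99094} = \frac{1}{123 + 99094} = \frac{1}{99217}$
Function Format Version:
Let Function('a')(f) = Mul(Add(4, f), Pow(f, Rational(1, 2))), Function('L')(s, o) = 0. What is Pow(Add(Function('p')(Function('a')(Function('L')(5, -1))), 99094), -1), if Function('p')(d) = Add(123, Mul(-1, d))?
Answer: Rational(1, 99217) ≈ 1.0079e-5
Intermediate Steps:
Function('a')(f) = Mul(Pow(f, Rational(1, 2)), Add(4, f))
Pow(Add(Function('p')(Function('a')(Function('L')(5, -1))), 99094), -1) = Pow(Add(Add(123, Mul(-1, Mul(Pow(0, Rational(1, 2)), Add(4, 0)))), 99094), -1) = Pow(Add(Add(123, Mul(-1, Mul(0, 4))), 99094), -1) = Pow(Add(Add(123, Mul(-1, 0)), 99094), -1) = Pow(Add(Add(123, 0), 99094), -1) = Pow(Add(123, 99094), -1) = Pow(99217, -1) = Rational(1, 99217)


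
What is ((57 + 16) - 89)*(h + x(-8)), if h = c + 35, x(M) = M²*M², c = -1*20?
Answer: -65776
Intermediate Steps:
c = -20
x(M) = M⁴
h = 15 (h = -20 + 35 = 15)
((57 + 16) - 89)*(h + x(-8)) = ((57 + 16) - 89)*(15 + (-8)⁴) = (73 - 89)*(15 + 4096) = -16*4111 = -65776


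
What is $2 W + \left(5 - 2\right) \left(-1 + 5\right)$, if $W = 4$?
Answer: $20$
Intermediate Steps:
$2 W + \left(5 - 2\right) \left(-1 + 5\right) = 2 \cdot 4 + \left(5 - 2\right) \left(-1 + 5\right) = 8 + 3 \cdot 4 = 8 + 12 = 20$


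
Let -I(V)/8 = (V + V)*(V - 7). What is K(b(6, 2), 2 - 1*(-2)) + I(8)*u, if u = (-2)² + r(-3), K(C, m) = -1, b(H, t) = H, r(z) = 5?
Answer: -1153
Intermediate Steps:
u = 9 (u = (-2)² + 5 = 4 + 5 = 9)
I(V) = -16*V*(-7 + V) (I(V) = -8*(V + V)*(V - 7) = -8*2*V*(-7 + V) = -16*V*(-7 + V))
K(b(6, 2), 2 - 1*(-2)) + I(8)*u = -1 + (16*8*(7 - 1*8))*9 = -1 + (16*8*(7 - 8))*9 = -1 + (16*8*(-1))*9 = -1 - 128*9 = -1 - 1152 = -1153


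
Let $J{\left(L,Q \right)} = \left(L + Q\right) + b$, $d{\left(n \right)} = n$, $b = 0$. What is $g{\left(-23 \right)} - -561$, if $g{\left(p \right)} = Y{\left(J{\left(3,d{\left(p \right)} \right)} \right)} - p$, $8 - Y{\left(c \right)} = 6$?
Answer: $586$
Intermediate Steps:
$J{\left(L,Q \right)} = L + Q$ ($J{\left(L,Q \right)} = \left(L + Q\right) + 0 = L + Q$)
$Y{\left(c \right)} = 2$ ($Y{\left(c \right)} = 8 - 6 = 2$)
$g{\left(p \right)} = 2 - p$
$g{\left(-23 \right)} - -561 = \left(2 - -23\right) - -561 = \left(2 + 23\right) + 561 = 25 + 561 = 586$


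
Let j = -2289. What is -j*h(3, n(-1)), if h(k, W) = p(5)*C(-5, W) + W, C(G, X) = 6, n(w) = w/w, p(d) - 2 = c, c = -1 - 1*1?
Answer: 2289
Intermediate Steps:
c = -2 (c = -1 - 1 = -2)
p(d) = 0 (p(d) = 2 - 2 = 0)
n(w) = 1
h(k, W) = W (h(k, W) = 0*6 + W = 0 + W = W)
-j*h(3, n(-1)) = -(-2289) = -1*(-2289) = 2289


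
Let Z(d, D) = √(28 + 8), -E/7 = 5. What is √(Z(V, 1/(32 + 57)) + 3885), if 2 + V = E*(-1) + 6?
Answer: √3891 ≈ 62.378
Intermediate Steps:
E = -35 (E = -7*5 = -35)
V = 39 (V = -2 + (-35*(-1) + 6) = -2 + (35 + 6) = -2 + 41 = 39)
Z(d, D) = 6 (Z(d, D) = √36 = 6)
√(Z(V, 1/(32 + 57)) + 3885) = √(6 + 3885) = √3891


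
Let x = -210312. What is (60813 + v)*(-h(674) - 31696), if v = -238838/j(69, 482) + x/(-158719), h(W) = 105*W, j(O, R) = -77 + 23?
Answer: -28646272422877564/4285413 ≈ -6.6846e+9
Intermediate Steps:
j(O, R) = -54
v = 18959742685/4285413 (v = -238838/(-54) - 210312/(-158719) = -238838*(-1/54) - 210312*(-1/158719) = 119419/27 + 210312/158719 = 18959742685/4285413 ≈ 4424.3)
(60813 + v)*(-h(674) - 31696) = (60813 + 18959742685/4285413)*(-105*674 - 31696) = 279568563454*(-1*70770 - 31696)/4285413 = 279568563454*(-70770 - 31696)/4285413 = (279568563454/4285413)*(-102466) = -28646272422877564/4285413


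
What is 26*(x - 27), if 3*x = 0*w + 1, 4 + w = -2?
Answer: -2080/3 ≈ -693.33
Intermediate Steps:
w = -6 (w = -4 - 2 = -6)
x = ⅓ (x = (0*(-6) + 1)/3 = (0 + 1)/3 = (⅓)*1 = ⅓ ≈ 0.33333)
26*(x - 27) = 26*(⅓ - 27) = 26*(-80/3) = -2080/3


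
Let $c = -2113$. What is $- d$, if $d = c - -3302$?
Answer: $-1189$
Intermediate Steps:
$d = 1189$ ($d = -2113 - -3302 = -2113 + 3302 = 1189$)
$- d = \left(-1\right) 1189 = -1189$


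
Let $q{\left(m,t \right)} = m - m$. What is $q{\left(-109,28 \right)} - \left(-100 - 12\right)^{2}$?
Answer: $-12544$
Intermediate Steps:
$q{\left(m,t \right)} = 0$
$q{\left(-109,28 \right)} - \left(-100 - 12\right)^{2} = 0 - \left(-100 - 12\right)^{2} = 0 - \left(-112\right)^{2} = 0 - 12544 = -12544$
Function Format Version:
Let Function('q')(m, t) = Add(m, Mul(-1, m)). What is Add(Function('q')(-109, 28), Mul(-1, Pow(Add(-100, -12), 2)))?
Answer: -12544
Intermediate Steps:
Function('q')(m, t) = 0
Add(Function('q')(-109, 28), Mul(-1, Pow(Add(-100, -12), 2))) = Add(0, Mul(-1, Pow(Add(-100, -12), 2))) = Add(0, Mul(-1, Pow(-112, 2))) = Add(0, Mul(-1, 12544)) = Add(0, -12544) = -12544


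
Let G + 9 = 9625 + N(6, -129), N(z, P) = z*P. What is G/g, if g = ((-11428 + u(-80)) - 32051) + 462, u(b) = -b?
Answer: -8842/42937 ≈ -0.20593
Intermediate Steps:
N(z, P) = P*z
G = 8842 (G = -9 + (9625 - 129*6) = -9 + (9625 - 774) = -9 + 8851 = 8842)
g = -42937 (g = ((-11428 - 1*(-80)) - 32051) + 462 = ((-11428 + 80) - 32051) + 462 = (-11348 - 32051) + 462 = -43399 + 462 = -42937)
G/g = 8842/(-42937) = 8842*(-1/42937) = -8842/42937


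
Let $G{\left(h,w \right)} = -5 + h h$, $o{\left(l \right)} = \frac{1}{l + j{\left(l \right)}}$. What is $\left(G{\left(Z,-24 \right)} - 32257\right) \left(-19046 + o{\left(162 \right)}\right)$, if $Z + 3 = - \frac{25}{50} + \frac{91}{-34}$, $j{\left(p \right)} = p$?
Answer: $\frac{19155908390593}{31212} \approx 6.1374 \cdot 10^{8}$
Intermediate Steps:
$Z = - \frac{105}{17}$ ($Z = -3 + \left(- \frac{25}{50} + \frac{91}{-34}\right) = -3 + \left(\left(-25\right) \frac{1}{50} + 91 \left(- \frac{1}{34}\right)\right) = -3 - \frac{54}{17} = - \frac{105}{17} \approx -6.1765$)
$o{\left(l \right)} = \frac{1}{2 l}$ ($o{\left(l \right)} = \frac{1}{l + l} = \frac{1}{2 l}$)
$G{\left(h,w \right)} = -5 + h^{2}$
$\left(G{\left(Z,-24 \right)} - 32257\right) \left(-19046 + o{\left(162 \right)}\right) = \left(\left(-5 + \left(- \frac{105}{17}\right)^{2}\right) - 32257\right) \left(-19046 + \frac{1}{2 \cdot 162}\right) = \left(\left(-5 + \frac{11025}{289}\right) - 32257\right) \left(-19046 + \frac{1}{2} \cdot \frac{1}{162}\right) = \left(\frac{9580}{289} - 32257\right) \left(-19046 + \frac{1}{324}\right) = \left(- \frac{9312693}{289}\right) \left(- \frac{6170903}{324}\right) = \frac{19155908390593}{31212}$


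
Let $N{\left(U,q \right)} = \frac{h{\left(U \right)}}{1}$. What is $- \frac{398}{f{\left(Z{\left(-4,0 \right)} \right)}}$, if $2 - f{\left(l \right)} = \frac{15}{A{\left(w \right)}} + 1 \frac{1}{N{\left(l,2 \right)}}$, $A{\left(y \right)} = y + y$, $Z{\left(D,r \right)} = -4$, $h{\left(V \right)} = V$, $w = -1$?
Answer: $- \frac{1592}{39} \approx -40.82$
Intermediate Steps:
$N{\left(U,q \right)} = U$ ($N{\left(U,q \right)} = \frac{U}{1} = U 1 = U$)
$A{\left(y \right)} = 2 y$
$f{\left(l \right)} = \frac{19}{2} - \frac{1}{l}$ ($f{\left(l \right)} = 2 - \left(\frac{15}{2 \left(-1\right)} + 1 \frac{1}{l}\right) = 2 - \left(\frac{15}{-2} + \frac{1}{l}\right) = 2 - \left(15 \left(- \frac{1}{2}\right) + \frac{1}{l}\right) = 2 - \left(- \frac{15}{2} + \frac{1}{l}\right) = 2 + \left(\frac{15}{2} - \frac{1}{l}\right) = \frac{19}{2} - \frac{1}{l}$)
$- \frac{398}{f{\left(Z{\left(-4,0 \right)} \right)}} = - \frac{398}{\frac{19}{2} - \frac{1}{-4}} = - \frac{398}{\frac{19}{2} - - \frac{1}{4}} = - \frac{398}{\frac{19}{2} + \frac{1}{4}} = - \frac{398}{\frac{39}{4}} = \left(-398\right) \frac{4}{39} = - \frac{1592}{39}$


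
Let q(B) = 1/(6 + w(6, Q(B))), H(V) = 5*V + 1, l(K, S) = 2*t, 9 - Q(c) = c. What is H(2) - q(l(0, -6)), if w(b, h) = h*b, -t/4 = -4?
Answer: 1453/132 ≈ 11.008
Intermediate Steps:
t = 16 (t = -4*(-4) = 16)
Q(c) = 9 - c
w(b, h) = b*h
l(K, S) = 32 (l(K, S) = 2*16 = 32)
H(V) = 1 + 5*V
q(B) = 1/(60 - 6*B) (q(B) = 1/(6 + 6*(9 - B)) = 1/(6 + (54 - 6*B)) = 1/(60 - 6*B))
H(2) - q(l(0, -6)) = (1 + 5*2) - (-1)/(-60 + 6*32) = (1 + 10) - (-1)/(-60 + 192) = 11 - (-1)/132 = 11 - 1*(-1/132) = 11 + 1/132 = 1453/132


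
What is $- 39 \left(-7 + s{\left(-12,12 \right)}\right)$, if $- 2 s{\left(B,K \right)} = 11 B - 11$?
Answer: $- \frac{5031}{2} \approx -2515.5$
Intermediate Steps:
$s{\left(B,K \right)} = \frac{11}{2} - \frac{11 B}{2}$ ($s{\left(B,K \right)} = - \frac{11 B - 11}{2} = - \frac{-11 + 11 B}{2} = \frac{11}{2} - \frac{11 B}{2}$)
$- 39 \left(-7 + s{\left(-12,12 \right)}\right) = - 39 \left(-7 + \left(\frac{11}{2} - -66\right)\right) = - 39 \left(-7 + \left(\frac{11}{2} + 66\right)\right) = - 39 \left(-7 + \frac{143}{2}\right) = \left(-39\right) \frac{129}{2} = - \frac{5031}{2}$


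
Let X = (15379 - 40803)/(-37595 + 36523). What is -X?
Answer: -1589/67 ≈ -23.716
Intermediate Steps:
X = 1589/67 (X = -25424/(-1072) = -25424*(-1/1072) = 1589/67 ≈ 23.716)
-X = -1*1589/67 = -1589/67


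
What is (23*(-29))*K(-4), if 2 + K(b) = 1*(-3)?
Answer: 3335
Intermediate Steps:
K(b) = -5 (K(b) = -2 + 1*(-3) = -2 - 3 = -5)
(23*(-29))*K(-4) = (23*(-29))*(-5) = -667*(-5) = 3335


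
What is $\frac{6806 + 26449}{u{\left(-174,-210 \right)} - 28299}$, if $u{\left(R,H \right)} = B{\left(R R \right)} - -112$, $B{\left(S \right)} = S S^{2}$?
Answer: $\frac{33255}{27752076836389} \approx 1.1983 \cdot 10^{-9}$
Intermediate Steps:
$B{\left(S \right)} = S^{3}$
$u{\left(R,H \right)} = 112 + R^{6}$ ($u{\left(R,H \right)} = \left(R R\right)^{3} - -112 = \left(R^{2}\right)^{3} + 112 = R^{6} + 112 = 112 + R^{6}$)
$\frac{6806 + 26449}{u{\left(-174,-210 \right)} - 28299} = \frac{6806 + 26449}{\left(112 + \left(-174\right)^{6}\right) - 28299} = \frac{33255}{\left(112 + 27752076864576\right) - 28299} = \frac{33255}{27752076864688 - 28299} = \frac{33255}{27752076836389}$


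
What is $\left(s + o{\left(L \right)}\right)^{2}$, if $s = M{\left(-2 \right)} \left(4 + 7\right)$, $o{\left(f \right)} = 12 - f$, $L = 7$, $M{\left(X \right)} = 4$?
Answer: $2401$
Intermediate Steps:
$s = 44$ ($s = 4 \left(4 + 7\right) = 4 \cdot 11 = 44$)
$\left(s + o{\left(L \right)}\right)^{2} = \left(44 + \left(12 - 7\right)\right)^{2} = \left(44 + 5\right)^{2} = 49^{2} = 2401$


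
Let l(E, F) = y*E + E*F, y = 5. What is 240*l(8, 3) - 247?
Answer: 15113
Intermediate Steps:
l(E, F) = 5*E + E*F
240*l(8, 3) - 247 = 240*(8*(5 + 3)) - 247 = 240*(8*8) - 247 = 240*64 - 247 = 15360 - 247 = 15113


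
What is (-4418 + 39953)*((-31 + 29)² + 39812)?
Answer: 1414861560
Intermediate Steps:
(-4418 + 39953)*((-31 + 29)² + 39812) = 35535*((-2)² + 39812) = 35535*(4 + 39812) = 35535*39816 = 1414861560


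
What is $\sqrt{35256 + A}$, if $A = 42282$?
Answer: $\sqrt{77538} \approx 278.46$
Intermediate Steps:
$\sqrt{35256 + A} = \sqrt{35256 + 42282} = \sqrt{77538}$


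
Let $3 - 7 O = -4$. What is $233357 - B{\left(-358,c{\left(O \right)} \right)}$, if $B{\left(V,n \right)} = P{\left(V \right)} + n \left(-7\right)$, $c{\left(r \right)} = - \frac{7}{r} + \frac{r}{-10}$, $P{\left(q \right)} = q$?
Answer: $\frac{2336653}{10} \approx 2.3367 \cdot 10^{5}$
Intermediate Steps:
$O = 1$ ($O = \frac{3}{7} - - \frac{4}{7} = \frac{3}{7} + \frac{4}{7} = 1$)
$c{\left(r \right)} = - \frac{7}{r} - \frac{r}{10}$ ($c{\left(r \right)} = - \frac{7}{r} + r \left(- \frac{1}{10}\right) = - \frac{7}{r} - \frac{r}{10}$)
$B{\left(V,n \right)} = V - 7 n$ ($B{\left(V,n \right)} = V + n \left(-7\right) = V - 7 n$)
$233357 - B{\left(-358,c{\left(O \right)} \right)} = 233357 - \left(-358 - 7 \left(- \frac{7}{1} - \frac{1}{10}\right)\right) = 233357 - \left(-358 - 7 \left(\left(-7\right) 1 - \frac{1}{10}\right)\right) = 233357 - \left(-358 - 7 \left(-7 - \frac{1}{10}\right)\right) = 233357 - \left(-358 - - \frac{497}{10}\right) = 233357 - \left(-358 + \frac{497}{10}\right) = 233357 - - \frac{3083}{10} = 233357 + \frac{3083}{10} = \frac{2336653}{10}$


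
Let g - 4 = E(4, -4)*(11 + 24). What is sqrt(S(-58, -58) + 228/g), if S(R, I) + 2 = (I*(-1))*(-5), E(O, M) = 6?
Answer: I*sqrt(3330910)/107 ≈ 17.057*I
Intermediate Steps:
S(R, I) = -2 + 5*I (S(R, I) = -2 + (I*(-1))*(-5) = -2 - I*(-5) = -2 + 5*I)
g = 214 (g = 4 + 6*(11 + 24) = 4 + 6*35 = 4 + 210 = 214)
sqrt(S(-58, -58) + 228/g) = sqrt((-2 + 5*(-58)) + 228/214) = sqrt((-2 - 290) + 228*(1/214)) = sqrt(-292 + 114/107) = sqrt(-31130/107) = I*sqrt(3330910)/107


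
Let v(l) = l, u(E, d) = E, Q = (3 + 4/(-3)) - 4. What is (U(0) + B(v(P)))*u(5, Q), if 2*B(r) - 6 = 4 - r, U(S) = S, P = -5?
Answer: 75/2 ≈ 37.500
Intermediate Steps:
Q = -7/3 (Q = (3 + 4*(-⅓)) - 4 = (3 - 4/3) - 4 = 5/3 - 4 = -7/3 ≈ -2.3333)
B(r) = 5 - r/2 (B(r) = 3 + (4 - r)/2 = 3 + (2 - r/2) = 5 - r/2)
(U(0) + B(v(P)))*u(5, Q) = (0 + (5 - ½*(-5)))*5 = (0 + (5 + 5/2))*5 = (0 + 15/2)*5 = (15/2)*5 = 75/2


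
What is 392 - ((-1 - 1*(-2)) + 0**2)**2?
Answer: 391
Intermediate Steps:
392 - ((-1 - 1*(-2)) + 0**2)**2 = 392 - ((-1 + 2) + 0)**2 = 392 - (1 + 0)**2 = 392 - 1*1**2 = 392 - 1*1 = 392 - 1 = 391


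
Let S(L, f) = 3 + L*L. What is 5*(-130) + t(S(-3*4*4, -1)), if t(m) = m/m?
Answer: -649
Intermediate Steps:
S(L, f) = 3 + L²
t(m) = 1
5*(-130) + t(S(-3*4*4, -1)) = 5*(-130) + 1 = -650 + 1 = -649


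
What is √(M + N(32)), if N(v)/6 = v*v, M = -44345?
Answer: I*√38201 ≈ 195.45*I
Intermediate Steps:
N(v) = 6*v² (N(v) = 6*(v*v) = 6*v²)
√(M + N(32)) = √(-44345 + 6*32²) = √(-44345 + 6*1024) = √(-44345 + 6144) = √(-38201) = I*√38201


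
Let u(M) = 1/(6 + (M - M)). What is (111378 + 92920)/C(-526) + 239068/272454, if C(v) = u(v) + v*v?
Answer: 7457523986/4615195611 ≈ 1.6159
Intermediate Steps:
u(M) = 1/6 (u(M) = 1/(6 + 0) = 1/6)
C(v) = 1/6 + v**2 (C(v) = 1/6 + v*v = 1/6 + v**2)
(111378 + 92920)/C(-526) + 239068/272454 = (111378 + 92920)/(1/6 + (-526)**2) + 239068/272454 = 204298/(1/6 + 276676) + 239068*(1/272454) = 204298/(1660057/6) + 119534/136227 = 204298*(6/1660057) + 119534/136227 = 1225788/1660057 + 119534/136227 = 7457523986/4615195611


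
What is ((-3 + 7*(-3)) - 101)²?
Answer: 15625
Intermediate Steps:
((-3 + 7*(-3)) - 101)² = ((-3 - 21) - 101)² = (-24 - 101)² = (-125)² = 15625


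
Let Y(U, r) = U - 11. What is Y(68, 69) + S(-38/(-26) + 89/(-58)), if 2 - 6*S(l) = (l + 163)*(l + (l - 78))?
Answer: 3716980219/1705548 ≈ 2179.3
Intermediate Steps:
Y(U, r) = -11 + U
S(l) = ⅓ - (-78 + 2*l)*(163 + l)/6 (S(l) = ⅓ - (l + 163)*(l + (l - 78))/6 = ⅓ - (163 + l)*(l + (-78 + l))/6 = ⅓ - (163 + l)*(-78 + 2*l)/6 = ⅓ - (-78 + 2*l)*(163 + l)/6)
Y(68, 69) + S(-38/(-26) + 89/(-58)) = (-11 + 68) + (6358/3 - 124*(-38/(-26) + 89/(-58))/3 - (-38/(-26) + 89/(-58))²/3) = 57 + (6358/3 - 124*(-38*(-1/26) + 89*(-1/58))/3 - (-38*(-1/26) + 89*(-1/58))²/3) = 57 + (6358/3 - 124*(19/13 - 89/58)/3 - (19/13 - 89/58)²/3) = 57 + (6358/3 - 124/3*(-55/754) - (-55/754)²/3) = 57 + (6358/3 + 3410/1131 - ⅓*3025/568516) = 57 + (6358/3 + 3410/1131 - 3025/1705548) = 57 + 3619763983/1705548 = 3716980219/1705548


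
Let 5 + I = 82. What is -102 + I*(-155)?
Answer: -12037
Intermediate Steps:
I = 77 (I = -5 + 82 = 77)
-102 + I*(-155) = -102 + 77*(-155) = -102 - 11935 = -12037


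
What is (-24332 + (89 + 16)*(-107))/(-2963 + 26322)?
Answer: -5081/3337 ≈ -1.5226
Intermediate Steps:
(-24332 + (89 + 16)*(-107))/(-2963 + 26322) = (-24332 + 105*(-107))/23359 = (-24332 - 11235)*(1/23359) = -35567*1/23359 = -5081/3337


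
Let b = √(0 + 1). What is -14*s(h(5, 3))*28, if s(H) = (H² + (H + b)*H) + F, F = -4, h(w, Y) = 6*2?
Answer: -116032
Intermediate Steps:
h(w, Y) = 12
b = 1 (b = √1 = 1)
s(H) = -4 + H² + H*(1 + H) (s(H) = (H² + (H + 1)*H) - 4 = (H² + (1 + H)*H) - 4 = (H² + H*(1 + H)) - 4 = -4 + H² + H*(1 + H))
-14*s(h(5, 3))*28 = -14*(-4 + 12 + 2*12²)*28 = -14*(-4 + 12 + 2*144)*28 = -14*(-4 + 12 + 288)*28 = -14*296*28 = -4144*28 = -116032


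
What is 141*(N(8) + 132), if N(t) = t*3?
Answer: 21996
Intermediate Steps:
N(t) = 3*t
141*(N(8) + 132) = 141*(3*8 + 132) = 141*(24 + 132) = 141*156 = 21996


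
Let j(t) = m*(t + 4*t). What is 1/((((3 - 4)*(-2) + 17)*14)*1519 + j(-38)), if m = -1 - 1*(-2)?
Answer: 1/403864 ≈ 2.4761e-6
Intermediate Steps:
m = 1 (m = -1 + 2 = 1)
j(t) = 5*t (j(t) = 1*(t + 4*t) = 1*(5*t) = 5*t)
1/((((3 - 4)*(-2) + 17)*14)*1519 + j(-38)) = 1/((((3 - 4)*(-2) + 17)*14)*1519 + 5*(-38)) = 1/(((-1*(-2) + 17)*14)*1519 - 190) = 1/(((2 + 17)*14)*1519 - 190) = 1/((19*14)*1519 - 190) = 1/(266*1519 - 190) = 1/(404054 - 190) = 1/403864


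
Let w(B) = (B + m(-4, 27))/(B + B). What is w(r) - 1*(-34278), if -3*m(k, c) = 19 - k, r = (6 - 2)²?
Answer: 3290713/96 ≈ 34278.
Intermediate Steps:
r = 16 (r = 4² = 16)
m(k, c) = -19/3 + k/3 (m(k, c) = -(19 - k)/3 = -19/3 + k/3)
w(B) = (-23/3 + B)/(2*B) (w(B) = (B + (-19/3 + (⅓)*(-4)))/(B + B) = (B + (-19/3 - 4/3))/((2*B)) = (B - 23/3)*(1/(2*B)) = (-23/3 + B)*(1/(2*B)) = (-23/3 + B)/(2*B))
w(r) - 1*(-34278) = (⅙)*(-23 + 3*16)/16 - 1*(-34278) = (⅙)*(1/16)*(-23 + 48) + 34278 = (⅙)*(1/16)*25 + 34278 = 25/96 + 34278 = 3290713/96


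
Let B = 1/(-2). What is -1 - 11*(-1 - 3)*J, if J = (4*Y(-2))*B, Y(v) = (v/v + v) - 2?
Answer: 263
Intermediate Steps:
Y(v) = -1 + v (Y(v) = (1 + v) - 2 = -1 + v)
B = -½ ≈ -0.50000
J = 6 (J = (4*(-1 - 2))*(-½) = (4*(-3))*(-½) = -12*(-½) = 6)
-1 - 11*(-1 - 3)*J = -1 - 11*(-1 - 3)*6 = -1 - (-44)*6 = -1 - 11*(-24) = -1 + 264 = 263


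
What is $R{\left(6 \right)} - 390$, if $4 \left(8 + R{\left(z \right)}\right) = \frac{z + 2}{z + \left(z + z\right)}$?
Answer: $- \frac{3581}{9} \approx -397.89$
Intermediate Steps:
$R{\left(z \right)} = -8 + \frac{2 + z}{12 z}$ ($R{\left(z \right)} = -8 + \frac{\left(z + 2\right) \frac{1}{z + \left(z + z\right)}}{4} = -8 + \frac{\left(2 + z\right) \frac{1}{z + 2 z}}{4} = -8 + \frac{\left(2 + z\right) \frac{1}{3 z}}{4} = -8 + \frac{\frac{1}{3} \frac{1}{z} \left(2 + z\right)}{4} = -8 + \frac{2 + z}{12 z}$)
$R{\left(6 \right)} - 390 = \frac{2 - 570}{12 \cdot 6} - 390 = \frac{1}{12} \cdot \frac{1}{6} \left(2 - 570\right) - 390 = \frac{1}{12} \cdot \frac{1}{6} \left(-568\right) - 390 = - \frac{71}{9} - 390 = - \frac{3581}{9}$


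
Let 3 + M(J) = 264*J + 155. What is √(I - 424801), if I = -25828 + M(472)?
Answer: I*√325869 ≈ 570.85*I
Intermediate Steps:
M(J) = 152 + 264*J (M(J) = -3 + (264*J + 155) = -3 + (155 + 264*J) = 152 + 264*J)
I = 98932 (I = -25828 + (152 + 264*472) = -25828 + (152 + 124608) = -25828 + 124760 = 98932)
√(I - 424801) = √(98932 - 424801) = √(-325869) = I*√325869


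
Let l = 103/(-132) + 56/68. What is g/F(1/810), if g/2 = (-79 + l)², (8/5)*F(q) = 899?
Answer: 31392398041/1414670895 ≈ 22.191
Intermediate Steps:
F(q) = 4495/8 (F(q) = (5/8)*899 = 4495/8)
l = 97/2244 (l = 103*(-1/132) + 56*(1/68) = -103/132 + 14/17 = 97/2244 ≈ 0.043226)
g = 31392398041/2517768 (g = 2*(-79 + 97/2244)² = 2*(-177179/2244)² = 2*(31392398041/5035536) = 31392398041/2517768 ≈ 12468.)
g/F(1/810) = 31392398041/(2517768*(4495/8)) = (31392398041/2517768)*(8/4495) = 31392398041/1414670895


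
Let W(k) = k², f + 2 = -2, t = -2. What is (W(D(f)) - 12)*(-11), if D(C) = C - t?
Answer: 88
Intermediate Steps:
f = -4 (f = -2 - 2 = -4)
D(C) = 2 + C (D(C) = C - 1*(-2) = C + 2 = 2 + C)
(W(D(f)) - 12)*(-11) = ((2 - 4)² - 12)*(-11) = ((-2)² - 12)*(-11) = (4 - 12)*(-11) = -8*(-11) = 88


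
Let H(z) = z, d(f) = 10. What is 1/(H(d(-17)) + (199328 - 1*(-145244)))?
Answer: 1/344582 ≈ 2.9021e-6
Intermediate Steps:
1/(H(d(-17)) + (199328 - 1*(-145244))) = 1/(10 + (199328 - 1*(-145244))) = 1/(10 + (199328 + 145244)) = 1/(10 + 344572) = 1/344582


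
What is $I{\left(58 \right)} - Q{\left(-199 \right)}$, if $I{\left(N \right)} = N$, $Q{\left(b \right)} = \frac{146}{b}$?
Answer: $\frac{11688}{199} \approx 58.734$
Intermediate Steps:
$I{\left(58 \right)} - Q{\left(-199 \right)} = 58 - \frac{146}{-199} = 58 - 146 \left(- \frac{1}{199}\right) = 58 - - \frac{146}{199} = 58 + \frac{146}{199} = \frac{11688}{199}$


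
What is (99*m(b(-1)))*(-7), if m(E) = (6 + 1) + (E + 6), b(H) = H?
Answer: -8316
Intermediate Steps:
m(E) = 13 + E (m(E) = 7 + (6 + E) = 13 + E)
(99*m(b(-1)))*(-7) = (99*(13 - 1))*(-7) = (99*12)*(-7) = 1188*(-7) = -8316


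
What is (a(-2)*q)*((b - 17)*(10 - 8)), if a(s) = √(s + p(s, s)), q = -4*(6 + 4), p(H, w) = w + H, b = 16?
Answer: 80*I*√6 ≈ 195.96*I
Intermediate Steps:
p(H, w) = H + w
q = -40 (q = -4*10 = -40)
a(s) = √3*√s (a(s) = √(s + (s + s)) = √(s + 2*s) = √(3*s) = √3*√s)
(a(-2)*q)*((b - 17)*(10 - 8)) = ((√3*√(-2))*(-40))*((16 - 17)*(10 - 8)) = ((√3*(I*√2))*(-40))*(-1*2) = ((I*√6)*(-40))*(-2) = -40*I*√6*(-2) = 80*I*√6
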